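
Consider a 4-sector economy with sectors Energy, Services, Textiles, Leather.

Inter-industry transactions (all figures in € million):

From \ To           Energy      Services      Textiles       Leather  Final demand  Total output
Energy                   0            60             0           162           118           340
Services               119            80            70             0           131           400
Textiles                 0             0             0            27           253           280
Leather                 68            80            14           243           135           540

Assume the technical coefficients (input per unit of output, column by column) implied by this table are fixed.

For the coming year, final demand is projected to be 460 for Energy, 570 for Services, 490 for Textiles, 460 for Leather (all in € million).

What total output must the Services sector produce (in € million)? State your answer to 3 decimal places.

x_S = 1434.045

Technical coefficients a_ij = z_ij / X_j:
  a_EE = 0/340 = 0.00, a_SE = 119/340 = 0.35, a_TE = 0/340 = 0.00, a_LE = 68/340 = 0.20
  a_ES = 60/400 = 0.15, a_SS = 80/400 = 0.20, a_TS = 0/400 = 0.00, a_LS = 80/400 = 0.20
  a_ET = 0/280 = 0.00, a_ST = 70/280 = 0.25, a_TT = 0/280 = 0.00, a_LT = 14/280 = 0.05
  a_EL = 162/540 = 0.30, a_SL = 0/540 = 0.00, a_TL = 27/540 = 0.05, a_LL = 243/540 = 0.45
I − A =
  [   1.00    -0.15     0.00    -0.30]
  [  -0.35     0.80    -0.25     0.00]
  [   0.00     0.00     1.00    -0.05]
  [  -0.20    -0.20    -0.05     0.55]
Compute the cofactors C_ij = (−1)^(i+j)·(3×3 minor ij) of I−A; the adjugate is their transpose:
adj(I−A) = Cᵀ =
  [ 0.435500   0.142125   0.047625   0.241875]
  [ 0.194125   0.487500   0.127750   0.117500]
  [ 0.011500   0.011500   0.342125   0.037375]
  [ 0.230000   0.230000   0.094875   0.747500]
det(I−A) = Σ_j (I−A)_1j·C_1j = (1.00)(0.435500) + (-0.15)(0.194125) + (0.00)(0.011500) + (-0.30)(0.230000) = 0.33738125
(I − A)⁻¹ = adj(I−A) / det(I−A) ≈
  [   1.2908     0.4213     0.1412     0.7169]
  [   0.5754     1.4450     0.3787     0.3483]
  [   0.0341     0.0341     1.0141     0.1108]
  [   0.6817     0.6817     0.2812     2.2156]
x = (I − A)⁻¹ d = adj(I−A)·d / det(I−A), with det(I−A) = 0.33738125:
  x_E = (0.435500·460 + 0.142125·570 + 0.047625·490 + 0.241875·460) / 0.33738125 = 415.94 / 0.33738125 ≈ 1232.849
  x_S = (0.194125·460 + 0.487500·570 + 0.127750·490 + 0.117500·460) / 0.33738125 = 483.82 / 0.33738125 ≈ 1434.045
  x_T = (0.011500·460 + 0.011500·570 + 0.342125·490 + 0.037375·460) / 0.33738125 = 196.67875 / 0.33738125 ≈ 582.957
  x_L = (0.230000·460 + 0.230000·570 + 0.094875·490 + 0.747500·460) / 0.33738125 = 627.23875 / 0.33738125 ≈ 1859.139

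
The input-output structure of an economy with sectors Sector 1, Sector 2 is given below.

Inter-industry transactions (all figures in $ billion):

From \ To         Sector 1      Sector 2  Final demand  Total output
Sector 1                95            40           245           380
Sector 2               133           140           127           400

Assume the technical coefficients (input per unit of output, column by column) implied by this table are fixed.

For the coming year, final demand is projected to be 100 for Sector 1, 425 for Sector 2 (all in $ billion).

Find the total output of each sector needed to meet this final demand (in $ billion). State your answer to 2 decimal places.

x_1 = 237.57, x_2 = 781.77

Technical coefficients a_ij = z_ij / X_j:
  a_11 = 95/380 = 0.25, a_21 = 133/380 = 0.35
  a_12 = 40/400 = 0.10, a_22 = 140/400 = 0.35
I − A =
  [   0.75    -0.10]
  [  -0.35     0.65]
det(I−A) = (0.75)(0.65) − (-0.10)(-0.35) = 0.4525
adj(I−A) = [[0.65, 0.10], [0.35, 0.75]]
(I − A)⁻¹ = adj(I−A) / det(I−A) ≈
  [   1.4365     0.2210]
  [   0.7735     1.6575]
x = (I − A)⁻¹ d = adj(I−A)·d / det(I−A), with det(I−A) = 0.4525:
  x_1 = (0.65·100 + 0.10·425) / 0.4525 = 107.50 / 0.4525 ≈ 237.57
  x_2 = (0.35·100 + 0.75·425) / 0.4525 = 353.75 / 0.4525 ≈ 781.77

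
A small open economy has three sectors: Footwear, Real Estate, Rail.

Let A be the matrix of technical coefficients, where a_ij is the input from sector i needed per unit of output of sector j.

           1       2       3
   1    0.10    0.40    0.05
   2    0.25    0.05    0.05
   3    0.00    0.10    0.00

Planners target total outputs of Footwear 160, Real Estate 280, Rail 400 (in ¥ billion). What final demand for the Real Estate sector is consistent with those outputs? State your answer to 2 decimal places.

I − A =
  [   0.90    -0.40    -0.05]
  [  -0.25     0.95    -0.05]
  [   0.00    -0.10     1.00]
d = (I − A) x:
  d_1 = (+0.90)·160 + (-0.40)·280 + (-0.05)·400 = 12.00
  d_2 = (-0.25)·160 + (+0.95)·280 + (-0.05)·400 = 206.00
  d_3 = (+0.00)·160 + (-0.10)·280 + (+1.00)·400 = 372.00

d_2 = 206.00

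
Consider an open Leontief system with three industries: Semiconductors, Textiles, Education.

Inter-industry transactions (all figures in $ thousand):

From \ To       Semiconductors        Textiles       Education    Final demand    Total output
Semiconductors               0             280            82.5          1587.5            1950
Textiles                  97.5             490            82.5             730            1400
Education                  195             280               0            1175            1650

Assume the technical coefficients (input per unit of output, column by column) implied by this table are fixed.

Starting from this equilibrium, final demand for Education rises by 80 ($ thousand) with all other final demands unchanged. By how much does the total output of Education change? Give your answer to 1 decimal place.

Δx_3 = 81.9

Technical coefficients a_ij = z_ij / X_j:
  a_11 = 0/1950 = 0.00, a_21 = 97.5/1950 = 0.05, a_31 = 195/1950 = 0.10
  a_12 = 280/1400 = 0.20, a_22 = 490/1400 = 0.35, a_32 = 280/1400 = 0.20
  a_13 = 82.5/1650 = 0.05, a_23 = 82.5/1650 = 0.05, a_33 = 0/1650 = 0.00
I − A =
  [   1.00    -0.20    -0.05]
  [  -0.05     0.65    -0.05]
  [  -0.10    -0.20     1.00]
Cofactors of I−A, C_ij = (−1)^(i+j)·(minor ij) (rows/columns in the sector order above):
  C_11 = (0.65)(1.00) − (-0.05)(-0.20) = 0.6400
  C_12 = −[(-0.05)(1.00) − (-0.05)(-0.10)] = 0.0550
  C_13 = (-0.05)(-0.20) − (0.65)(-0.10) = 0.0750
  C_21 = −[(-0.20)(1.00) − (-0.05)(-0.20)] = 0.2100
  C_22 = (1.00)(1.00) − (-0.05)(-0.10) = 0.9950
  C_23 = −[(1.00)(-0.20) − (-0.20)(-0.10)] = 0.2200
  C_31 = (-0.20)(-0.05) − (-0.05)(0.65) = 0.0425
  C_32 = −[(1.00)(-0.05) − (-0.05)(-0.05)] = 0.0525
  C_33 = (1.00)(0.65) − (-0.20)(-0.05) = 0.6400
det(I−A) = Σ_j (I−A)_1j·C_1j = (1.00)(0.6400) + (-0.20)(0.0550) + (-0.05)(0.0750) = 0.62525
adj(I−A) = Cᵀ =
  [ 0.6400   0.2100   0.0425]
  [ 0.0550   0.9950   0.0525]
  [ 0.0750   0.2200   0.6400]
(I − A)⁻¹ = adj(I−A) / det(I−A) ≈
  [   1.0236     0.3359     0.0680]
  [   0.0880     1.5914     0.0840]
  [   0.1200     0.3519     1.0236]
Δx = (I − A)⁻¹ Δd with Δd having +80 in the Education component and 0 elsewhere.
So Δx_3 = L_33 · (+80), where L_33 = adj(I−A)_33 / det(I−A) = 0.6400 / 0.62525.
Δx_3 = 0.6400 × (+80) / 0.62525 = 51.20 / 0.62525 ≈ 81.9.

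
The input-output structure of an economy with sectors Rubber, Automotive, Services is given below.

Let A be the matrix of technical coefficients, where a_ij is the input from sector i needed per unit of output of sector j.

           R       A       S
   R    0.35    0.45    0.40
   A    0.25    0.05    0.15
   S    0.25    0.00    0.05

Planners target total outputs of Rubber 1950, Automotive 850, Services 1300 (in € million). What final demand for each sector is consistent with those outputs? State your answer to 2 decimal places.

I − A =
  [   0.65    -0.45    -0.40]
  [  -0.25     0.95    -0.15]
  [  -0.25     0.00     0.95]
d = (I − A) x:
  d_R = (+0.65)·1950 + (-0.45)·850 + (-0.40)·1300 = 365.00
  d_A = (-0.25)·1950 + (+0.95)·850 + (-0.15)·1300 = 125.00
  d_S = (-0.25)·1950 + (+0.00)·850 + (+0.95)·1300 = 747.50

d_R = 365.00, d_A = 125.00, d_S = 747.50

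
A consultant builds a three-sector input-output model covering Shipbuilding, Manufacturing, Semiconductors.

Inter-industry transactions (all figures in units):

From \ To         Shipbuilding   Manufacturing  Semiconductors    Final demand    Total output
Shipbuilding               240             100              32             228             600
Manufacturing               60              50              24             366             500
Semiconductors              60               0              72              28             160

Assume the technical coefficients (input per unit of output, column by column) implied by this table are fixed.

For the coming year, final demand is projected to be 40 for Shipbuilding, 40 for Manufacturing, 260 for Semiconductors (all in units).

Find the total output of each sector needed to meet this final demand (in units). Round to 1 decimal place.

Technical coefficients a_ij = z_ij / X_j:
  a_11 = 240/600 = 0.40, a_21 = 60/600 = 0.10, a_31 = 60/600 = 0.10
  a_12 = 100/500 = 0.20, a_22 = 50/500 = 0.10, a_32 = 0/500 = 0.00
  a_13 = 32/160 = 0.20, a_23 = 24/160 = 0.15, a_33 = 72/160 = 0.45
I − A =
  [   0.60    -0.20    -0.20]
  [  -0.10     0.90    -0.15]
  [  -0.10     0.00     0.55]
Cofactors of I−A, C_ij = (−1)^(i+j)·(minor ij) (rows/columns in the sector order above):
  C_11 = (0.90)(0.55) − (-0.15)(0.00) = 0.4950
  C_12 = −[(-0.10)(0.55) − (-0.15)(-0.10)] = 0.0700
  C_13 = (-0.10)(0.00) − (0.90)(-0.10) = 0.0900
  C_21 = −[(-0.20)(0.55) − (-0.20)(0.00)] = 0.1100
  C_22 = (0.60)(0.55) − (-0.20)(-0.10) = 0.3100
  C_23 = −[(0.60)(0.00) − (-0.20)(-0.10)] = 0.0200
  C_31 = (-0.20)(-0.15) − (-0.20)(0.90) = 0.2100
  C_32 = −[(0.60)(-0.15) − (-0.20)(-0.10)] = 0.1100
  C_33 = (0.60)(0.90) − (-0.20)(-0.10) = 0.5200
det(I−A) = Σ_j (I−A)_1j·C_1j = (0.60)(0.4950) + (-0.20)(0.0700) + (-0.20)(0.0900) = 0.2650
adj(I−A) = Cᵀ =
  [ 0.4950   0.1100   0.2100]
  [ 0.0700   0.3100   0.1100]
  [ 0.0900   0.0200   0.5200]
(I − A)⁻¹ = adj(I−A) / det(I−A) ≈
  [   1.8679     0.4151     0.7925]
  [   0.2642     1.1698     0.4151]
  [   0.3396     0.0755     1.9623]
x = (I − A)⁻¹ d = adj(I−A)·d / det(I−A), with det(I−A) = 0.2650:
  x_1 = (0.4950·40 + 0.1100·40 + 0.2100·260) / 0.2650 = 78.80 / 0.2650 ≈ 297.4
  x_2 = (0.0700·40 + 0.3100·40 + 0.1100·260) / 0.2650 = 43.80 / 0.2650 ≈ 165.3
  x_3 = (0.0900·40 + 0.0200·40 + 0.5200·260) / 0.2650 = 139.60 / 0.2650 ≈ 526.8

x_1 = 297.4, x_2 = 165.3, x_3 = 526.8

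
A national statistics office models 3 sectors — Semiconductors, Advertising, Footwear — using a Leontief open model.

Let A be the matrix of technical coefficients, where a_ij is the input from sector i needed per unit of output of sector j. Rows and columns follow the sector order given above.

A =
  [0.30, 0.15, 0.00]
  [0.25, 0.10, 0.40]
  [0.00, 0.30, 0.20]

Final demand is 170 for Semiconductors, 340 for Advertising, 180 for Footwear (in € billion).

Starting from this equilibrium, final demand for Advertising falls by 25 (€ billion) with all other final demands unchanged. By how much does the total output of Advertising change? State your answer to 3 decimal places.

I − A =
  [   0.70    -0.15     0.00]
  [  -0.25     0.90    -0.40]
  [   0.00    -0.30     0.80]
Cofactors of I−A, C_ij = (−1)^(i+j)·(minor ij) (rows/columns in the sector order above):
  C_11 = (0.90)(0.80) − (-0.40)(-0.30) = 0.6000
  C_12 = −[(-0.25)(0.80) − (-0.40)(0.00)] = 0.2000
  C_13 = (-0.25)(-0.30) − (0.90)(0.00) = 0.0750
  C_21 = −[(-0.15)(0.80) − (0.00)(-0.30)] = 0.1200
  C_22 = (0.70)(0.80) − (0.00)(0.00) = 0.5600
  C_23 = −[(0.70)(-0.30) − (-0.15)(0.00)] = 0.2100
  C_31 = (-0.15)(-0.40) − (0.00)(0.90) = 0.0600
  C_32 = −[(0.70)(-0.40) − (0.00)(-0.25)] = 0.2800
  C_33 = (0.70)(0.90) − (-0.15)(-0.25) = 0.5925
det(I−A) = Σ_j (I−A)_1j·C_1j = (0.70)(0.6000) + (-0.15)(0.2000) + (0.00)(0.0750) = 0.3900
adj(I−A) = Cᵀ =
  [ 0.6000   0.1200   0.0600]
  [ 0.2000   0.5600   0.2800]
  [ 0.0750   0.2100   0.5925]
(I − A)⁻¹ = adj(I−A) / det(I−A) ≈
  [   1.5385     0.3077     0.1538]
  [   0.5128     1.4359     0.7179]
  [   0.1923     0.5385     1.5192]
Δx = (I − A)⁻¹ Δd with Δd having -25 in the Advertising component and 0 elsewhere.
So Δx_2 = L_22 · (-25), where L_22 = adj(I−A)_22 / det(I−A) = 0.5600 / 0.3900.
Δx_2 = 0.5600 × (-25) / 0.3900 = -14.00 / 0.3900 ≈ -35.897.

Δx_2 = -35.897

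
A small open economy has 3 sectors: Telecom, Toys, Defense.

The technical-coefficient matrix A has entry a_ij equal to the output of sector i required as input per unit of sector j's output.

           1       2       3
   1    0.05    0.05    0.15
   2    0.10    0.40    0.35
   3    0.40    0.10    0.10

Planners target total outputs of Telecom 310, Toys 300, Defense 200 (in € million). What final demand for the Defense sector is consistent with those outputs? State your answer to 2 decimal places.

d_3 = 26.00

I − A =
  [   0.95    -0.05    -0.15]
  [  -0.10     0.60    -0.35]
  [  -0.40    -0.10     0.90]
d = (I − A) x:
  d_1 = (+0.95)·310 + (-0.05)·300 + (-0.15)·200 = 249.50
  d_2 = (-0.10)·310 + (+0.60)·300 + (-0.35)·200 = 79.00
  d_3 = (-0.40)·310 + (-0.10)·300 + (+0.90)·200 = 26.00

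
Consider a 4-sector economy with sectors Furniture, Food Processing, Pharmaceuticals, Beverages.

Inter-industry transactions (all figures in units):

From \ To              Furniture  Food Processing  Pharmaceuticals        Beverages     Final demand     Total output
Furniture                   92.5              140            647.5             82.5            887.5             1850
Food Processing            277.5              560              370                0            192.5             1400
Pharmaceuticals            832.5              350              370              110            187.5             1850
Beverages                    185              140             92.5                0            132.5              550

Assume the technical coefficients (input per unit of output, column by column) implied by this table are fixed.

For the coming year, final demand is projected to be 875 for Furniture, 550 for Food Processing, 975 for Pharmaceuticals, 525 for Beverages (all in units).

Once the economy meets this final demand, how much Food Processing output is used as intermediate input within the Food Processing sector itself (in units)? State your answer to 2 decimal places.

Technical coefficients a_ij = z_ij / X_j:
  a_11 = 92.5/1850 = 0.05, a_21 = 277.5/1850 = 0.15, a_31 = 832.5/1850 = 0.45, a_41 = 185/1850 = 0.10
  a_12 = 140/1400 = 0.10, a_22 = 560/1400 = 0.40, a_32 = 350/1400 = 0.25, a_42 = 140/1400 = 0.10
  a_13 = 647.5/1850 = 0.35, a_23 = 370/1850 = 0.20, a_33 = 370/1850 = 0.20, a_43 = 92.5/1850 = 0.05
  a_14 = 82.5/550 = 0.15, a_24 = 0/550 = 0.00, a_34 = 110/550 = 0.20, a_44 = 0/550 = 0.00
I − A =
  [   0.95    -0.10    -0.35    -0.15]
  [  -0.15     0.60    -0.20     0.00]
  [  -0.45    -0.25     0.80    -0.20]
  [  -0.10    -0.10    -0.05     1.00]
Compute the cofactors C_ij = (−1)^(i+j)·(3×3 minor ij) of I−A; the adjugate is their transpose:
adj(I−A) = Cᵀ =
  [ 0.420000   0.187375   0.237500   0.110500]
  [ 0.212500   0.570625   0.240625   0.080000]
  [ 0.322500   0.306500   0.543750   0.157125]
  [ 0.079375   0.091125   0.075000   0.279875]
det(I−A) = Σ_j (I−A)_1j·C_1j = (0.95)(0.420000) + (-0.10)(0.212500) + (-0.35)(0.322500) + (-0.15)(0.079375) = 0.25296875
(I − A)⁻¹ = adj(I−A) / det(I−A) ≈
  [   1.6603     0.7407     0.9389     0.4368]
  [   0.8400     2.2557     0.9512     0.3162]
  [   1.2749     1.2116     2.1495     0.6211]
  [   0.3138     0.3602     0.2965     1.1064]
First solve x = (I − A)⁻¹ d = adj(I−A)·d / det(I−A); in particular x_2 = (0.212500·875 + 0.570625·550 + 0.240625·975 + 0.080000·525) / 0.25296875 = 776.390625 / 0.25296875 ≈ 3069.1167.
Intermediate flow from 2 to 2: z_22 = a_22 · x_2 = 0.40 × 776.390625 / 0.25296875 = 310.55625 / 0.25296875 ≈ 1227.65.

z_22 = 1227.65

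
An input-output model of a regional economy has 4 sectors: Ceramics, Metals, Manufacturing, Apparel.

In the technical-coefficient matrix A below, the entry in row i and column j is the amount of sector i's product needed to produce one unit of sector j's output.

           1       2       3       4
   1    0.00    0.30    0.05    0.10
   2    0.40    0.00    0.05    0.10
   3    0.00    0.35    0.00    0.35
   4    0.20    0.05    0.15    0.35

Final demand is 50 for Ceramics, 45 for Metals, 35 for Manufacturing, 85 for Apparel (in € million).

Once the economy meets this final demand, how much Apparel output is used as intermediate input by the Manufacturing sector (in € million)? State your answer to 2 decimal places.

I − A =
  [   1.00    -0.30    -0.05    -0.10]
  [  -0.40     1.00    -0.05    -0.10]
  [   0.00    -0.35     1.00    -0.35]
  [  -0.20    -0.05    -0.15     0.65]
Compute the cofactors C_ij = (−1)^(i+j)·(3×3 minor ij) of I−A; the adjugate is their transpose:
adj(I−A) = Cᵀ =
  [ 0.57500   0.20175   0.06175   0.15275]
  [ 0.26250   0.57400   0.06650   0.16450]
  [ 0.17500   0.25900   0.53900   0.35700]
  [ 0.23750   0.16600   0.14850   0.85550]
det(I−A) = Σ_j (I−A)_1j·C_1j = (1.00)(0.57500) + (-0.30)(0.26250) + (-0.05)(0.17500) + (-0.10)(0.23750) = 0.46375
(I − A)⁻¹ = adj(I−A) / det(I−A) ≈
  [   1.2399     0.4350     0.1332     0.3294]
  [   0.5660     1.2377     0.1434     0.3547]
  [   0.3774     0.5585     1.1623     0.7698]
  [   0.5121     0.3580     0.3202     1.8447]
First solve x = (I − A)⁻¹ d = adj(I−A)·d / det(I−A); in particular x_3 = (0.17500·50 + 0.25900·45 + 0.53900·35 + 0.35700·85) / 0.46375 = 69.615 / 0.46375 ≈ 150.1132.
Intermediate flow from 4 to 3: z_43 = a_43 · x_3 = 0.15 × 69.615 / 0.46375 = 10.44225 / 0.46375 ≈ 22.52.

z_43 = 22.52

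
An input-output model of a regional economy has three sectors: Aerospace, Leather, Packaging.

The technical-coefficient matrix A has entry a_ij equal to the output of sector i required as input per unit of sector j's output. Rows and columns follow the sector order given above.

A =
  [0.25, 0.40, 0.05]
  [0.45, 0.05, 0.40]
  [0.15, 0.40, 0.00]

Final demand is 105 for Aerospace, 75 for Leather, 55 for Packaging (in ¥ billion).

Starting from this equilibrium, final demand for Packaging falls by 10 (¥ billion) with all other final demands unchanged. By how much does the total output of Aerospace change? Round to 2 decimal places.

Δx_A = -5.57

I − A =
  [   0.75    -0.40    -0.05]
  [  -0.45     0.95    -0.40]
  [  -0.15    -0.40     1.00]
Cofactors of I−A, C_ij = (−1)^(i+j)·(minor ij) (rows/columns in the sector order above):
  C_11 = (0.95)(1.00) − (-0.40)(-0.40) = 0.7900
  C_12 = −[(-0.45)(1.00) − (-0.40)(-0.15)] = 0.5100
  C_13 = (-0.45)(-0.40) − (0.95)(-0.15) = 0.3225
  C_21 = −[(-0.40)(1.00) − (-0.05)(-0.40)] = 0.4200
  C_22 = (0.75)(1.00) − (-0.05)(-0.15) = 0.7425
  C_23 = −[(0.75)(-0.40) − (-0.40)(-0.15)] = 0.3600
  C_31 = (-0.40)(-0.40) − (-0.05)(0.95) = 0.2075
  C_32 = −[(0.75)(-0.40) − (-0.05)(-0.45)] = 0.3225
  C_33 = (0.75)(0.95) − (-0.40)(-0.45) = 0.5325
det(I−A) = Σ_j (I−A)_1j·C_1j = (0.75)(0.7900) + (-0.40)(0.5100) + (-0.05)(0.3225) = 0.372375
adj(I−A) = Cᵀ =
  [ 0.7900   0.4200   0.2075]
  [ 0.5100   0.7425   0.3225]
  [ 0.3225   0.3600   0.5325]
(I − A)⁻¹ = adj(I−A) / det(I−A) ≈
  [   2.1215     1.1279     0.5572]
  [   1.3696     1.9940     0.8661]
  [   0.8661     0.9668     1.4300]
Δx = (I − A)⁻¹ Δd with Δd having -10 in the Packaging component and 0 elsewhere.
So Δx_A = L_AP · (-10), where L_AP = adj(I−A)_AP / det(I−A) = 0.2075 / 0.372375.
Δx_A = 0.2075 × (-10) / 0.372375 = -2.075 / 0.372375 ≈ -5.57.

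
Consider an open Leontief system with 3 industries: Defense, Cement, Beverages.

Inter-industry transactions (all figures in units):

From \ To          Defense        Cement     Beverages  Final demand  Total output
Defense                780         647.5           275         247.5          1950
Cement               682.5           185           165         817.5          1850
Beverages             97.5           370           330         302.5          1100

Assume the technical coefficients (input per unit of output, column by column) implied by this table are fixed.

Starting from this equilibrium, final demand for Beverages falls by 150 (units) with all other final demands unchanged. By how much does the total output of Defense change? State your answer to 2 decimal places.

Technical coefficients a_ij = z_ij / X_j:
  a_DD = 780/1950 = 0.40, a_CD = 682.5/1950 = 0.35, a_BD = 97.5/1950 = 0.05
  a_DC = 647.5/1850 = 0.35, a_CC = 185/1850 = 0.10, a_BC = 370/1850 = 0.20
  a_DB = 275/1100 = 0.25, a_CB = 165/1100 = 0.15, a_BB = 330/1100 = 0.30
I − A =
  [   0.60    -0.35    -0.25]
  [  -0.35     0.90    -0.15]
  [  -0.05    -0.20     0.70]
Cofactors of I−A, C_ij = (−1)^(i+j)·(minor ij) (rows/columns in the sector order above):
  C_11 = (0.90)(0.70) − (-0.15)(-0.20) = 0.6000
  C_12 = −[(-0.35)(0.70) − (-0.15)(-0.05)] = 0.2525
  C_13 = (-0.35)(-0.20) − (0.90)(-0.05) = 0.1150
  C_21 = −[(-0.35)(0.70) − (-0.25)(-0.20)] = 0.2950
  C_22 = (0.60)(0.70) − (-0.25)(-0.05) = 0.4075
  C_23 = −[(0.60)(-0.20) − (-0.35)(-0.05)] = 0.1375
  C_31 = (-0.35)(-0.15) − (-0.25)(0.90) = 0.2775
  C_32 = −[(0.60)(-0.15) − (-0.25)(-0.35)] = 0.1775
  C_33 = (0.60)(0.90) − (-0.35)(-0.35) = 0.4175
det(I−A) = Σ_j (I−A)_1j·C_1j = (0.60)(0.6000) + (-0.35)(0.2525) + (-0.25)(0.1150) = 0.242875
adj(I−A) = Cᵀ =
  [ 0.6000   0.2950   0.2775]
  [ 0.2525   0.4075   0.1775]
  [ 0.1150   0.1375   0.4175]
(I − A)⁻¹ = adj(I−A) / det(I−A) ≈
  [   2.4704     1.2146     1.1426]
  [   1.0396     1.6778     0.7308]
  [   0.4735     0.5661     1.7190]
Δx = (I − A)⁻¹ Δd with Δd having -150 in the Beverages component and 0 elsewhere.
So Δx_D = L_DB · (-150), where L_DB = adj(I−A)_DB / det(I−A) = 0.2775 / 0.242875.
Δx_D = 0.2775 × (-150) / 0.242875 = -41.625 / 0.242875 ≈ -171.38.

Δx_D = -171.38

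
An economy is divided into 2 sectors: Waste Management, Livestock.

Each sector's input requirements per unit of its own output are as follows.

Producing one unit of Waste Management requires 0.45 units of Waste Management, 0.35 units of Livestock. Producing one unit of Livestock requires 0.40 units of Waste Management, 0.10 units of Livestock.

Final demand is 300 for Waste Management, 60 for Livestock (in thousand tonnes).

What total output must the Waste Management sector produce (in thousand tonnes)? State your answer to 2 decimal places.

I − A =
  [   0.55    -0.40]
  [  -0.35     0.90]
det(I−A) = (0.55)(0.90) − (-0.40)(-0.35) = 0.3550
adj(I−A) = [[0.90, 0.40], [0.35, 0.55]]
(I − A)⁻¹ = adj(I−A) / det(I−A) ≈
  [   2.5352     1.1268]
  [   0.9859     1.5493]
x = (I − A)⁻¹ d = adj(I−A)·d / det(I−A), with det(I−A) = 0.3550:
  x_W = (0.90·300 + 0.40·60) / 0.3550 = 294.00 / 0.3550 ≈ 828.17
  x_L = (0.35·300 + 0.55·60) / 0.3550 = 138.00 / 0.3550 ≈ 388.73

x_W = 828.17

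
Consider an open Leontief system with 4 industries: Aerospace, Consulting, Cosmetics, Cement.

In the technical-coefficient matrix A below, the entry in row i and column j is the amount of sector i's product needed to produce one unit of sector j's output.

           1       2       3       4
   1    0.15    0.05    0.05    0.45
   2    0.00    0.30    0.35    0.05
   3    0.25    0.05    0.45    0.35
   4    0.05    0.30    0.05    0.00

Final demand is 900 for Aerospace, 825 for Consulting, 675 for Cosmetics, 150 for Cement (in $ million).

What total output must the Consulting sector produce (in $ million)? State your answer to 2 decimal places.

I − A =
  [   0.85    -0.05    -0.05    -0.45]
  [   0.00     0.70    -0.35    -0.05]
  [  -0.25    -0.05     0.55    -0.35]
  [  -0.05    -0.30    -0.05     1.00]
Compute the cofactors C_ij = (−1)^(i+j)·(3×3 minor ij) of I−A; the adjugate is their transpose:
adj(I−A) = Cᵀ =
  [ 0.310125   0.109750   0.114875   0.185250]
  [ 0.095625   0.421250   0.291875   0.166250]
  [ 0.183625   0.177750   0.566375   0.289750]
  [ 0.053375   0.140750   0.121625   0.299250]
det(I−A) = Σ_j (I−A)_1j·C_1j = (0.85)(0.310125) + (-0.05)(0.095625) + (-0.05)(0.183625) + (-0.45)(0.053375) = 0.225625
(I − A)⁻¹ = adj(I−A) / det(I−A) ≈
  [   1.3745     0.4864     0.5091     0.8211]
  [   0.4238     1.8670     1.2936     0.7368]
  [   0.8139     0.7878     2.5102     1.2842]
  [   0.2366     0.6238     0.5391     1.3263]
x = (I − A)⁻¹ d = adj(I−A)·d / det(I−A), with det(I−A) = 0.225625:
  x_1 = (0.310125·900 + 0.109750·825 + 0.114875·675 + 0.185250·150) / 0.225625 = 474.984375 / 0.225625 ≈ 2105.19
  x_2 = (0.095625·900 + 0.421250·825 + 0.291875·675 + 0.166250·150) / 0.225625 = 655.546875 / 0.225625 ≈ 2905.47
  x_3 = (0.183625·900 + 0.177750·825 + 0.566375·675 + 0.289750·150) / 0.225625 = 737.671875 / 0.225625 ≈ 3269.46
  x_4 = (0.053375·900 + 0.140750·825 + 0.121625·675 + 0.299250·150) / 0.225625 = 291.140625 / 0.225625 ≈ 1290.37

x_2 = 2905.47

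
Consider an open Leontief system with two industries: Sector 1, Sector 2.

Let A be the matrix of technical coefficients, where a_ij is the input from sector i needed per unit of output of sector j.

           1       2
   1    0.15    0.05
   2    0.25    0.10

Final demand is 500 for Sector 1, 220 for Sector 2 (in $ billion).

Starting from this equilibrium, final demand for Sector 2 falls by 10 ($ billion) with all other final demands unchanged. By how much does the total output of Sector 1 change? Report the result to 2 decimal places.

Δx_1 = -0.66

I − A =
  [   0.85    -0.05]
  [  -0.25     0.90]
det(I−A) = (0.85)(0.90) − (-0.05)(-0.25) = 0.7525
adj(I−A) = [[0.90, 0.05], [0.25, 0.85]]
(I − A)⁻¹ = adj(I−A) / det(I−A) ≈
  [   1.1960     0.0664]
  [   0.3322     1.1296]
Δx = (I − A)⁻¹ Δd with Δd having -10 in the Sector 2 component and 0 elsewhere.
So Δx_1 = L_12 · (-10), where L_12 = adj(I−A)_12 / det(I−A) = 0.05 / 0.7525.
Δx_1 = 0.05 × (-10) / 0.7525 = -0.50 / 0.7525 ≈ -0.66.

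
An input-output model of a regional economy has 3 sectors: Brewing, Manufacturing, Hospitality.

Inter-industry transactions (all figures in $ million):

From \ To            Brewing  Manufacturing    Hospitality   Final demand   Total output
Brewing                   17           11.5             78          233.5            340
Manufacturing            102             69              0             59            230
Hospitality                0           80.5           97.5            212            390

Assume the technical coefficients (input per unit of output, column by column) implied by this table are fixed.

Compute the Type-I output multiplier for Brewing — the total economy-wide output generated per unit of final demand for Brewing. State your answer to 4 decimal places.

m_B = 1.8328

Technical coefficients a_ij = z_ij / X_j:
  a_BB = 17/340 = 0.05, a_MB = 102/340 = 0.30, a_HB = 0/340 = 0.00
  a_BM = 11.5/230 = 0.05, a_MM = 69/230 = 0.30, a_HM = 80.5/230 = 0.35
  a_BH = 78/390 = 0.20, a_MH = 0/390 = 0.00, a_HH = 97.5/390 = 0.25
I − A =
  [   0.95    -0.05    -0.20]
  [  -0.30     0.70     0.00]
  [   0.00    -0.35     0.75]
Cofactors of I−A, C_ij = (−1)^(i+j)·(minor ij) (rows/columns in the sector order above):
  C_11 = (0.70)(0.75) − (0.00)(-0.35) = 0.5250
  C_12 = −[(-0.30)(0.75) − (0.00)(0.00)] = 0.2250
  C_13 = (-0.30)(-0.35) − (0.70)(0.00) = 0.1050
  C_21 = −[(-0.05)(0.75) − (-0.20)(-0.35)] = 0.1075
  C_22 = (0.95)(0.75) − (-0.20)(0.00) = 0.7125
  C_23 = −[(0.95)(-0.35) − (-0.05)(0.00)] = 0.3325
  C_31 = (-0.05)(0.00) − (-0.20)(0.70) = 0.1400
  C_32 = −[(0.95)(0.00) − (-0.20)(-0.30)] = 0.0600
  C_33 = (0.95)(0.70) − (-0.05)(-0.30) = 0.6500
det(I−A) = Σ_j (I−A)_1j·C_1j = (0.95)(0.5250) + (-0.05)(0.2250) + (-0.20)(0.1050) = 0.4665
adj(I−A) = Cᵀ =
  [ 0.5250   0.1075   0.1400]
  [ 0.2250   0.7125   0.0600]
  [ 0.1050   0.3325   0.6500]
(I − A)⁻¹ = adj(I−A) / det(I−A) ≈
  [   1.12540     0.23044     0.30011]
  [   0.48232     1.52733     0.12862]
  [   0.22508     0.71275     1.39335]
The output multiplier for sector j is the column-j sum of the Leontief inverse (I − A)⁻¹ = adj(I−A) / det(I−A).
Column B of adj(I−A): (0.5250, 0.2250, 0.1050); det(I−A) = 0.4665.
m_B = (0.5250 + 0.2250 + 0.1050) / 0.4665 = 0.855 / 0.4665 ≈ 1.8328.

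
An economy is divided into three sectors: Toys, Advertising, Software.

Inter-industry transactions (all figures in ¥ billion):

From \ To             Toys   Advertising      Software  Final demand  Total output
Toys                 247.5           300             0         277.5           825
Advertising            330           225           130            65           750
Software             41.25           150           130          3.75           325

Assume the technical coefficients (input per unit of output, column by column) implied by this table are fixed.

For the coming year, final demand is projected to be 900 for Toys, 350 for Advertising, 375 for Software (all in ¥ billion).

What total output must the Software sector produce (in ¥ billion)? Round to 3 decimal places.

Technical coefficients a_ij = z_ij / X_j:
  a_11 = 247.5/825 = 0.30, a_21 = 330/825 = 0.40, a_31 = 41.25/825 = 0.05
  a_12 = 300/750 = 0.40, a_22 = 225/750 = 0.30, a_32 = 150/750 = 0.20
  a_13 = 0/325 = 0.00, a_23 = 130/325 = 0.40, a_33 = 130/325 = 0.40
I − A =
  [   0.70    -0.40     0.00]
  [  -0.40     0.70    -0.40]
  [  -0.05    -0.20     0.60]
Cofactors of I−A, C_ij = (−1)^(i+j)·(minor ij) (rows/columns in the sector order above):
  C_11 = (0.70)(0.60) − (-0.40)(-0.20) = 0.3400
  C_12 = −[(-0.40)(0.60) − (-0.40)(-0.05)] = 0.2600
  C_13 = (-0.40)(-0.20) − (0.70)(-0.05) = 0.1150
  C_21 = −[(-0.40)(0.60) − (0.00)(-0.20)] = 0.2400
  C_22 = (0.70)(0.60) − (0.00)(-0.05) = 0.4200
  C_23 = −[(0.70)(-0.20) − (-0.40)(-0.05)] = 0.1600
  C_31 = (-0.40)(-0.40) − (0.00)(0.70) = 0.1600
  C_32 = −[(0.70)(-0.40) − (0.00)(-0.40)] = 0.2800
  C_33 = (0.70)(0.70) − (-0.40)(-0.40) = 0.3300
det(I−A) = Σ_j (I−A)_1j·C_1j = (0.70)(0.3400) + (-0.40)(0.2600) + (0.00)(0.1150) = 0.1340
adj(I−A) = Cᵀ =
  [ 0.3400   0.2400   0.1600]
  [ 0.2600   0.4200   0.2800]
  [ 0.1150   0.1600   0.3300]
(I − A)⁻¹ = adj(I−A) / det(I−A) ≈
  [   2.5373     1.7910     1.1940]
  [   1.9403     3.1343     2.0896]
  [   0.8582     1.1940     2.4627]
x = (I − A)⁻¹ d = adj(I−A)·d / det(I−A), with det(I−A) = 0.1340:
  x_1 = (0.3400·900 + 0.2400·350 + 0.1600·375) / 0.1340 = 450.00 / 0.1340 ≈ 3358.209
  x_2 = (0.2600·900 + 0.4200·350 + 0.2800·375) / 0.1340 = 486.00 / 0.1340 ≈ 3626.866
  x_3 = (0.1150·900 + 0.1600·350 + 0.3300·375) / 0.1340 = 283.25 / 0.1340 ≈ 2113.806

x_3 = 2113.806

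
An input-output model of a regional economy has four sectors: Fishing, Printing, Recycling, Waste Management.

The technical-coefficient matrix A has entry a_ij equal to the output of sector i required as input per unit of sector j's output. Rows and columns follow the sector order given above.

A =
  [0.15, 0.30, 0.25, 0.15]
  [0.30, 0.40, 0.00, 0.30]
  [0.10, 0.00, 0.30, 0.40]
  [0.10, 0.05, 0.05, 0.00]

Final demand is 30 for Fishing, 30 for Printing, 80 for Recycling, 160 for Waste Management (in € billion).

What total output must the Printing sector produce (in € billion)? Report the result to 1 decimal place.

I − A =
  [   0.85    -0.30    -0.25    -0.15]
  [  -0.30     0.60     0.00    -0.30]
  [  -0.10     0.00     0.70    -0.40]
  [  -0.10    -0.05    -0.05     1.00]
Compute the cofactors C_ij = (−1)^(i+j)·(3×3 minor ij) of I−A; the adjugate is their transpose:
adj(I−A) = Cᵀ =
  [ 0.39750   0.21425   0.15525   0.18600]
  [ 0.22650   0.53175   0.09750   0.23250]
  [ 0.08850   0.05975   0.38700   0.18600]
  [ 0.05550   0.05100   0.03975   0.27900]
det(I−A) = Σ_j (I−A)_1j·C_1j = (0.85)(0.39750) + (-0.30)(0.22650) + (-0.25)(0.08850) + (-0.15)(0.05550) = 0.239475
(I − A)⁻¹ = adj(I−A) / det(I−A) ≈
  [   1.6599     0.8947     0.6483     0.7767]
  [   0.9458     2.2205     0.4071     0.9709]
  [   0.3696     0.2495     1.6160     0.7767]
  [   0.2318     0.2130     0.1660     1.1650]
x = (I − A)⁻¹ d = adj(I−A)·d / det(I−A), with det(I−A) = 0.239475:
  x_1 = (0.39750·30 + 0.21425·30 + 0.15525·80 + 0.18600·160) / 0.239475 = 60.5325 / 0.239475 ≈ 252.8
  x_2 = (0.22650·30 + 0.53175·30 + 0.09750·80 + 0.23250·160) / 0.239475 = 67.7475 / 0.239475 ≈ 282.9
  x_3 = (0.08850·30 + 0.05975·30 + 0.38700·80 + 0.18600·160) / 0.239475 = 65.1675 / 0.239475 ≈ 272.1
  x_4 = (0.05550·30 + 0.05100·30 + 0.03975·80 + 0.27900·160) / 0.239475 = 51.015 / 0.239475 ≈ 213.0

x_2 = 282.9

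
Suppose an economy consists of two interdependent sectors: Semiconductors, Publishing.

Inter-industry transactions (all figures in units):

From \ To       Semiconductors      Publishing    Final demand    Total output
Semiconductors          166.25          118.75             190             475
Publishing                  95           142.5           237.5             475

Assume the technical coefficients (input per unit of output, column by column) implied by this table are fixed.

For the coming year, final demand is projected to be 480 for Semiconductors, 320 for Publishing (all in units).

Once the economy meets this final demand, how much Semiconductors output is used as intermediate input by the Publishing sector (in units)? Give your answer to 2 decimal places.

Technical coefficients a_ij = z_ij / X_j:
  a_SS = 166.25/475 = 0.35, a_PS = 95/475 = 0.20
  a_SP = 118.75/475 = 0.25, a_PP = 142.5/475 = 0.30
I − A =
  [   0.65    -0.25]
  [  -0.20     0.70]
det(I−A) = (0.65)(0.70) − (-0.25)(-0.20) = 0.4050
adj(I−A) = [[0.70, 0.25], [0.20, 0.65]]
(I − A)⁻¹ = adj(I−A) / det(I−A) ≈
  [   1.7284     0.6173]
  [   0.4938     1.6049]
First solve x = (I − A)⁻¹ d = adj(I−A)·d / det(I−A); in particular x_P = (0.20·480 + 0.65·320) / 0.4050 = 304.00 / 0.4050 ≈ 750.6173.
Intermediate flow from S to P: z_SP = a_SP · x_P = 0.25 × 304.00 / 0.4050 = 76.00 / 0.4050 ≈ 187.65.

z_SP = 187.65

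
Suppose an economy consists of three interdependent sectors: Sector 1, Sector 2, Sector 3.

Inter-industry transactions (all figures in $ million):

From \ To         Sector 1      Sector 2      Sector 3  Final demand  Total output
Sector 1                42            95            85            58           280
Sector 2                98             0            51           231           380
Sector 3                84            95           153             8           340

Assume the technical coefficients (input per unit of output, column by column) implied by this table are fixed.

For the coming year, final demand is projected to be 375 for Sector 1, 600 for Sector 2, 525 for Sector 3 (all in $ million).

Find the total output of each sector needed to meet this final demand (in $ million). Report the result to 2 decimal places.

x_1 = 1657.72, x_2 = 1565.77, x_3 = 2570.47

Technical coefficients a_ij = z_ij / X_j:
  a_11 = 42/280 = 0.15, a_21 = 98/280 = 0.35, a_31 = 84/280 = 0.30
  a_12 = 95/380 = 0.25, a_22 = 0/380 = 0.00, a_32 = 95/380 = 0.25
  a_13 = 85/340 = 0.25, a_23 = 51/340 = 0.15, a_33 = 153/340 = 0.45
I − A =
  [   0.85    -0.25    -0.25]
  [  -0.35     1.00    -0.15]
  [  -0.30    -0.25     0.55]
Cofactors of I−A, C_ij = (−1)^(i+j)·(minor ij) (rows/columns in the sector order above):
  C_11 = (1.00)(0.55) − (-0.15)(-0.25) = 0.5125
  C_12 = −[(-0.35)(0.55) − (-0.15)(-0.30)] = 0.2375
  C_13 = (-0.35)(-0.25) − (1.00)(-0.30) = 0.3875
  C_21 = −[(-0.25)(0.55) − (-0.25)(-0.25)] = 0.2000
  C_22 = (0.85)(0.55) − (-0.25)(-0.30) = 0.3925
  C_23 = −[(0.85)(-0.25) − (-0.25)(-0.30)] = 0.2875
  C_31 = (-0.25)(-0.15) − (-0.25)(1.00) = 0.2875
  C_32 = −[(0.85)(-0.15) − (-0.25)(-0.35)] = 0.2150
  C_33 = (0.85)(1.00) − (-0.25)(-0.35) = 0.7625
det(I−A) = Σ_j (I−A)_1j·C_1j = (0.85)(0.5125) + (-0.25)(0.2375) + (-0.25)(0.3875) = 0.279375
adj(I−A) = Cᵀ =
  [ 0.5125   0.2000   0.2875]
  [ 0.2375   0.3925   0.2150]
  [ 0.3875   0.2875   0.7625]
(I − A)⁻¹ = adj(I−A) / det(I−A) ≈
  [   1.8345     0.7159     1.0291]
  [   0.8501     1.4049     0.7696]
  [   1.3870     1.0291     2.7293]
x = (I − A)⁻¹ d = adj(I−A)·d / det(I−A), with det(I−A) = 0.279375:
  x_1 = (0.5125·375 + 0.2000·600 + 0.2875·525) / 0.279375 = 463.125 / 0.279375 ≈ 1657.72
  x_2 = (0.2375·375 + 0.3925·600 + 0.2150·525) / 0.279375 = 437.4375 / 0.279375 ≈ 1565.77
  x_3 = (0.3875·375 + 0.2875·600 + 0.7625·525) / 0.279375 = 718.125 / 0.279375 ≈ 2570.47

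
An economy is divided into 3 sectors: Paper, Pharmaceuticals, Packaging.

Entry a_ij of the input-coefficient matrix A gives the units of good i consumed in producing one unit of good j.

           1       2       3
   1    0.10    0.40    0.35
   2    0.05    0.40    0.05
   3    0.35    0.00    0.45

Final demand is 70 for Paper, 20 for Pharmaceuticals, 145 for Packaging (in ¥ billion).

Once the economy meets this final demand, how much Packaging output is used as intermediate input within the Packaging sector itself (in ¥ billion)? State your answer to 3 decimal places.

I − A =
  [   0.90    -0.40    -0.35]
  [  -0.05     0.60    -0.05]
  [  -0.35     0.00     0.55]
Cofactors of I−A, C_ij = (−1)^(i+j)·(minor ij) (rows/columns in the sector order above):
  C_11 = (0.60)(0.55) − (-0.05)(0.00) = 0.3300
  C_12 = −[(-0.05)(0.55) − (-0.05)(-0.35)] = 0.0450
  C_13 = (-0.05)(0.00) − (0.60)(-0.35) = 0.2100
  C_21 = −[(-0.40)(0.55) − (-0.35)(0.00)] = 0.2200
  C_22 = (0.90)(0.55) − (-0.35)(-0.35) = 0.3725
  C_23 = −[(0.90)(0.00) − (-0.40)(-0.35)] = 0.1400
  C_31 = (-0.40)(-0.05) − (-0.35)(0.60) = 0.2300
  C_32 = −[(0.90)(-0.05) − (-0.35)(-0.05)] = 0.0625
  C_33 = (0.90)(0.60) − (-0.40)(-0.05) = 0.5200
det(I−A) = Σ_j (I−A)_1j·C_1j = (0.90)(0.3300) + (-0.40)(0.0450) + (-0.35)(0.2100) = 0.2055
adj(I−A) = Cᵀ =
  [ 0.3300   0.2200   0.2300]
  [ 0.0450   0.3725   0.0625]
  [ 0.2100   0.1400   0.5200]
(I − A)⁻¹ = adj(I−A) / det(I−A) ≈
  [   1.6058     1.0706     1.1192]
  [   0.2190     1.8127     0.3041]
  [   1.0219     0.6813     2.5304]
First solve x = (I − A)⁻¹ d = adj(I−A)·d / det(I−A); in particular x_3 = (0.2100·70 + 0.1400·20 + 0.5200·145) / 0.2055 = 92.90 / 0.2055 ≈ 452.06813.
Intermediate flow from 3 to 3: z_33 = a_33 · x_3 = 0.45 × 92.90 / 0.2055 = 41.805 / 0.2055 ≈ 203.431.

z_33 = 203.431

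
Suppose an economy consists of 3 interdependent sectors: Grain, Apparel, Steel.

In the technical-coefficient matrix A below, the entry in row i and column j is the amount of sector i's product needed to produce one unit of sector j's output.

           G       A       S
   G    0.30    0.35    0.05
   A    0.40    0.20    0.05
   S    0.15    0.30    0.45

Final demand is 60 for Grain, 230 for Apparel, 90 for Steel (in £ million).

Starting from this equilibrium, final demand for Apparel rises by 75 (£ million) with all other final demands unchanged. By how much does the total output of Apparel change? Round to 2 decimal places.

Δx_A = 137.52

I − A =
  [   0.70    -0.35    -0.05]
  [  -0.40     0.80    -0.05]
  [  -0.15    -0.30     0.55]
Cofactors of I−A, C_ij = (−1)^(i+j)·(minor ij) (rows/columns in the sector order above):
  C_11 = (0.80)(0.55) − (-0.05)(-0.30) = 0.4250
  C_12 = −[(-0.40)(0.55) − (-0.05)(-0.15)] = 0.2275
  C_13 = (-0.40)(-0.30) − (0.80)(-0.15) = 0.2400
  C_21 = −[(-0.35)(0.55) − (-0.05)(-0.30)] = 0.2075
  C_22 = (0.70)(0.55) − (-0.05)(-0.15) = 0.3775
  C_23 = −[(0.70)(-0.30) − (-0.35)(-0.15)] = 0.2625
  C_31 = (-0.35)(-0.05) − (-0.05)(0.80) = 0.0575
  C_32 = −[(0.70)(-0.05) − (-0.05)(-0.40)] = 0.0550
  C_33 = (0.70)(0.80) − (-0.35)(-0.40) = 0.4200
det(I−A) = Σ_j (I−A)_1j·C_1j = (0.70)(0.4250) + (-0.35)(0.2275) + (-0.05)(0.2400) = 0.205875
adj(I−A) = Cᵀ =
  [ 0.4250   0.2075   0.0575]
  [ 0.2275   0.3775   0.0550]
  [ 0.2400   0.2625   0.4200]
(I − A)⁻¹ = adj(I−A) / det(I−A) ≈
  [   2.0644     1.0079     0.2793]
  [   1.1050     1.8336     0.2672]
  [   1.1658     1.2750     2.0401]
Δx = (I − A)⁻¹ Δd with Δd having +75 in the Apparel component and 0 elsewhere.
So Δx_A = L_AA · (+75), where L_AA = adj(I−A)_AA / det(I−A) = 0.3775 / 0.205875.
Δx_A = 0.3775 × (+75) / 0.205875 = 28.3125 / 0.205875 ≈ 137.52.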